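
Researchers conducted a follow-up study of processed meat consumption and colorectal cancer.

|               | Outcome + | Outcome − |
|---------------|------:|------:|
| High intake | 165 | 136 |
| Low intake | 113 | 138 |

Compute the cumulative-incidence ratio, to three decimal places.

1.218

Cells: a = 165, b = 136, c = 113, d = 138.
Risk in exposed = 165/301 = 0.54817; risk in unexposed = 113/251 = 0.45020.
RR = 0.54817 / 0.45020 = 1.21762
The risk among the exposed is 1.22 times that among the unexposed.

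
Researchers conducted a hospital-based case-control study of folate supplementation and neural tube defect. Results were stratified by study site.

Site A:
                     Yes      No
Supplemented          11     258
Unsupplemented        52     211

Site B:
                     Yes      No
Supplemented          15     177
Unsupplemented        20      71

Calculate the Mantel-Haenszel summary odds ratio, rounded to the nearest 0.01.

OR_MH = Σ(aᵢdᵢ/nᵢ) / Σ(bᵢcᵢ/nᵢ), where nᵢ is the stratum total.
Stratum 1 (Site A): n = 532; a·d/n = 11·211/532 = 4.3628; b·c/n = 258·52/532 = 25.2180
Stratum 2 (Site B): n = 283; a·d/n = 15·71/283 = 3.7633; b·c/n = 177·20/283 = 12.5088
OR_MH = (4.3628 + 3.7633) / (25.2180 + 12.5088) = 8.1260 / 37.7269 = 0.21539

0.22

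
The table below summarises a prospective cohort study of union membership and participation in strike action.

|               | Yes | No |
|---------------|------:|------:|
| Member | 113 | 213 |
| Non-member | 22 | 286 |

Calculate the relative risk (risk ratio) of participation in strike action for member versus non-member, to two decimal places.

4.85

Cells: a = 113, b = 213, c = 22, d = 286.
Risk in exposed = 113/326 = 0.34663; risk in unexposed = 22/308 = 0.07143.
RR = 0.34663 / 0.07143 = 4.85276
The risk among the exposed is 4.85 times that among the unexposed.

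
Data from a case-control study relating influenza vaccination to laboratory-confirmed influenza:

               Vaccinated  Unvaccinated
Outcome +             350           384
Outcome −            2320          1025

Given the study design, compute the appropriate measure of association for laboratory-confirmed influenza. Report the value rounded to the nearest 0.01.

Reading the table with exposure as columns: a = 350 (Vaccinated, case), b = 2320 (Vaccinated, non-case), c = 384 (Unvaccinated, case), d = 1025.
This is a case-control study: participants were sampled on outcome status, so risks in the source population cannot be estimated directly — relative risk is not valid here. The odds ratio is the appropriate measure.
OR = (a·d)/(b·c) = (350 × 1025) / (2320 × 384) = 358750 / 890880 = 0.40269

0.40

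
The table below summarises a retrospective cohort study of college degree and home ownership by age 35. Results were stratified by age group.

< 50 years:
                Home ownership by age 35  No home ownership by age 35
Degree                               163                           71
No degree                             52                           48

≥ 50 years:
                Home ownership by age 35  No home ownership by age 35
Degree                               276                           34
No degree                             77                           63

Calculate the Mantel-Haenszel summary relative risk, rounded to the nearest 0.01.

RR_MH = Σ(aᵢ·n₀ᵢ/nᵢ) / Σ(cᵢ·n₁ᵢ/nᵢ), with n₁ᵢ = aᵢ+bᵢ (exposed), n₀ᵢ = cᵢ+dᵢ (unexposed), nᵢ = n₁ᵢ+n₀ᵢ.
Stratum 1 (< 50 years): n₁ = 234, n₀ = 100, n = 334; a·n₀/n = 163·100/334 = 48.8024; c·n₁/n = 52·234/334 = 36.4311
Stratum 2 (≥ 50 years): n₁ = 310, n₀ = 140, n = 450; a·n₀/n = 276·140/450 = 85.8667; c·n₁/n = 77·310/450 = 53.0444
RR_MH = (48.8024 + 85.8667) / (36.4311 + 53.0444) = 134.6691 / 89.4756 = 1.50509

1.51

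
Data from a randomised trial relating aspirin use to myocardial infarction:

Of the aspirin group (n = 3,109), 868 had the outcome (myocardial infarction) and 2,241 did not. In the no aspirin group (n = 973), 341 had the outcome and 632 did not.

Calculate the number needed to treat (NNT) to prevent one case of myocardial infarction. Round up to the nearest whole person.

15

Risk in treated group = 868/3109 = 0.27919; risk in control = 341/973 = 0.35046.
Absolute risk reduction = 0.35046 − 0.27919 = 0.07127
NNT = 1 / ARR = 1 / 0.07127 = 14.031 → round up → 15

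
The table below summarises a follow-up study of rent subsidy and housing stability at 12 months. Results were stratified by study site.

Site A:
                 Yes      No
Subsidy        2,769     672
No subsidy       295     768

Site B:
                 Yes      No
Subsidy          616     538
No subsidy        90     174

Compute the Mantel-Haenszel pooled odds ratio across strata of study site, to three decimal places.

7.008

OR_MH = Σ(aᵢdᵢ/nᵢ) / Σ(bᵢcᵢ/nᵢ), where nᵢ is the stratum total.
Stratum 1 (Site A): n = 4504; a·d/n = 2769·768/4504 = 472.1563; b·c/n = 672·295/4504 = 44.0142
Stratum 2 (Site B): n = 1418; a·d/n = 616·174/1418 = 75.5882; b·c/n = 538·90/1418 = 34.1467
OR_MH = (472.1563 + 75.5882) / (44.0142 + 34.1467) = 547.7445 / 78.1609 = 7.00791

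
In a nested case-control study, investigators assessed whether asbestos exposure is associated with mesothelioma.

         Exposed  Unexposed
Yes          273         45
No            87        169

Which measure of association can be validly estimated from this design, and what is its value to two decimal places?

Reading the table with exposure as columns: a = 273 (Exposed, case), b = 87 (Exposed, non-case), c = 45 (Unexposed, case), d = 169.
This is a nested case-control study: participants were sampled on outcome status, so risks in the source population cannot be estimated directly — relative risk is not valid here. The odds ratio is the appropriate measure.
OR = (a·d)/(b·c) = (273 × 169) / (87 × 45) = 46137 / 3915 = 11.78467

11.78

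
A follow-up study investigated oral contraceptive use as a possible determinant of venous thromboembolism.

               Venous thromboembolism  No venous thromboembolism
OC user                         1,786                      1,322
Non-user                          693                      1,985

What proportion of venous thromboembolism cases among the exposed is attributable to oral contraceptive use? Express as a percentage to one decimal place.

55.0

Cells: a = 1786, b = 1322, c = 693, d = 1985.
Risk in exposed = 1786/3108 = 0.57465; risk in unexposed = 693/2678 = 0.25878.
RR = 0.57465/0.25878 = 2.22064
AR% = (RR − 1)/RR × 100 = (2.22064 − 1)/2.22064 × 100 = 54.9679%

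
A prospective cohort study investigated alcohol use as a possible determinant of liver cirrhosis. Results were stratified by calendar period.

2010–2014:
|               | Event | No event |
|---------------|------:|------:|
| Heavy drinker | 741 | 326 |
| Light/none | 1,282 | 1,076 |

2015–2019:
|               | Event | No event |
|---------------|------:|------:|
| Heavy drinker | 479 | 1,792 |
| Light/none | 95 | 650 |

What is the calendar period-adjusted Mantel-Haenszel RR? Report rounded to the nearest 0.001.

RR_MH = Σ(aᵢ·n₀ᵢ/nᵢ) / Σ(cᵢ·n₁ᵢ/nᵢ), with n₁ᵢ = aᵢ+bᵢ (exposed), n₀ᵢ = cᵢ+dᵢ (unexposed), nᵢ = n₁ᵢ+n₀ᵢ.
Stratum 1 (2010–2014): n₁ = 1067, n₀ = 2358, n = 3425; a·n₀/n = 741·2358/3425 = 510.1542; c·n₁/n = 1282·1067/3425 = 399.3851
Stratum 2 (2015–2019): n₁ = 2271, n₀ = 745, n = 3016; a·n₀/n = 479·745/3016 = 118.3206; c·n₁/n = 95·2271/3016 = 71.5335
RR_MH = (510.1542 + 118.3206) / (399.3851 + 71.5335) = 628.4748 / 470.9186 = 1.33457

1.335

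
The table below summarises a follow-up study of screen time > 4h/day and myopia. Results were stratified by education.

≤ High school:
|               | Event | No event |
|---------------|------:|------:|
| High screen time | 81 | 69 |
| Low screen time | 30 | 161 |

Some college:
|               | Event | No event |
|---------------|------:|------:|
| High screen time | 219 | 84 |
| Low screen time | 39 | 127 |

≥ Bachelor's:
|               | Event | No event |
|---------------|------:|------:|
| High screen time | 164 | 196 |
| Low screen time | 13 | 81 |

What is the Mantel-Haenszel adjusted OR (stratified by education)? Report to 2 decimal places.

6.79

OR_MH = Σ(aᵢdᵢ/nᵢ) / Σ(bᵢcᵢ/nᵢ), where nᵢ is the stratum total.
Stratum 1 (≤ High school): n = 341; a·d/n = 81·161/341 = 38.2434; b·c/n = 69·30/341 = 6.0704
Stratum 2 (Some college): n = 469; a·d/n = 219·127/469 = 59.3028; b·c/n = 84·39/469 = 6.9851
Stratum 3 (≥ Bachelor's): n = 454; a·d/n = 164·81/454 = 29.2599; b·c/n = 196·13/454 = 5.6123
OR_MH = (38.2434 + 59.3028 + 29.2599) / (6.0704 + 6.9851 + 5.6123) = 126.8061 / 18.6678 = 6.79277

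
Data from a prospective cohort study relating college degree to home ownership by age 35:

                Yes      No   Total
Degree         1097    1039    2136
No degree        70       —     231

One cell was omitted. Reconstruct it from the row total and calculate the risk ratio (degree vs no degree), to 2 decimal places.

The missing cell is in the unexposed row: 231 − 70 = 161.
So a = 1097, b = 1039, c = 70, d = 161.
RR = [a/(a+b)] / [c/(c+d)] = (1097/2136) / (70/231) = 0.51358/0.30303 = 1.69480

1.69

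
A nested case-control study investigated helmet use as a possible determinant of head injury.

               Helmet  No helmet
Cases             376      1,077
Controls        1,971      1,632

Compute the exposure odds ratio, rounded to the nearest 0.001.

Reading the table with exposure as columns: a = 376 (Helmet, case), b = 1971 (Helmet, non-case), c = 1077 (No helmet, case), d = 1632.
OR = (a·d)/(b·c) = (376 × 1632) / (1971 × 1077) = 613632 / 2122767 = 0.28907
Exposure is associated with lower odds of head injury (OR = 0.29 < 1).

0.289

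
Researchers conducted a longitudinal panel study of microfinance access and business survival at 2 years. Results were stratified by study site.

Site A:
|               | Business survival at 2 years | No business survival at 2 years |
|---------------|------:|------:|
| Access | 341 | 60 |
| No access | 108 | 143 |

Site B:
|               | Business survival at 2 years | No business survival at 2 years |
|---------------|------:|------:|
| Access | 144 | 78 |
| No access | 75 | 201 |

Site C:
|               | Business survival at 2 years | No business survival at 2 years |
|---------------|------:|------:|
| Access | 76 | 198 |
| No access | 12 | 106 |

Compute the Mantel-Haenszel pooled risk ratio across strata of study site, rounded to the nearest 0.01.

RR_MH = Σ(aᵢ·n₀ᵢ/nᵢ) / Σ(cᵢ·n₁ᵢ/nᵢ), with n₁ᵢ = aᵢ+bᵢ (exposed), n₀ᵢ = cᵢ+dᵢ (unexposed), nᵢ = n₁ᵢ+n₀ᵢ.
Stratum 1 (Site A): n₁ = 401, n₀ = 251, n = 652; a·n₀/n = 341·251/652 = 131.2745; c·n₁/n = 108·401/652 = 66.4233
Stratum 2 (Site B): n₁ = 222, n₀ = 276, n = 498; a·n₀/n = 144·276/498 = 79.8072; c·n₁/n = 75·222/498 = 33.4337
Stratum 3 (Site C): n₁ = 274, n₀ = 118, n = 392; a·n₀/n = 76·118/392 = 22.8776; c·n₁/n = 12·274/392 = 8.3878
RR_MH = (131.2745 + 79.8072 + 22.8776) / (66.4233 + 33.4337 + 8.3878) = 233.9593 / 108.2448 = 2.16139

2.16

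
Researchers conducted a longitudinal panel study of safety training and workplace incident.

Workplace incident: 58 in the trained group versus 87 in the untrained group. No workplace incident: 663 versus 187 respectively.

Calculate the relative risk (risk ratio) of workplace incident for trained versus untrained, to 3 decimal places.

0.253

From the description: a = 58, b = 663, c = 87, d = 187.
Risk in exposed = 58/721 = 0.08044; risk in unexposed = 87/274 = 0.31752.
RR = 0.08044 / 0.31752 = 0.25335
The risk is 75% lower among the exposed than among the unexposed.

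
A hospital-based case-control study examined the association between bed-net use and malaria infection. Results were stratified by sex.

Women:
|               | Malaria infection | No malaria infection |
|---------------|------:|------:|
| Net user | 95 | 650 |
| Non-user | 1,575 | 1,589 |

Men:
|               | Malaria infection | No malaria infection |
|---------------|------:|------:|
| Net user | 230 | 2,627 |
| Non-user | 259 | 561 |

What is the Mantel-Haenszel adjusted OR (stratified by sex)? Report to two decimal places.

0.16

OR_MH = Σ(aᵢdᵢ/nᵢ) / Σ(bᵢcᵢ/nᵢ), where nᵢ is the stratum total.
Stratum 1 (Women): n = 3909; a·d/n = 95·1589/3909 = 38.6173; b·c/n = 650·1575/3909 = 261.8956
Stratum 2 (Men): n = 3677; a·d/n = 230·561/3677 = 35.0911; b·c/n = 2627·259/3677 = 185.0403
OR_MH = (38.6173 + 35.0911) / (261.8956 + 185.0403) = 73.7084 / 446.9359 = 0.16492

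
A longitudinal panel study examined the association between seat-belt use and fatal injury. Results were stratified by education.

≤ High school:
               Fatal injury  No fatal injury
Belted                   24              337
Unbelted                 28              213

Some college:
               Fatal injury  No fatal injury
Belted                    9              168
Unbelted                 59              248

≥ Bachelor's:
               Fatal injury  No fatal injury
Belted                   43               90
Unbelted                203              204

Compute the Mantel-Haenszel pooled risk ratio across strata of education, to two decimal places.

RR_MH = Σ(aᵢ·n₀ᵢ/nᵢ) / Σ(cᵢ·n₁ᵢ/nᵢ), with n₁ᵢ = aᵢ+bᵢ (exposed), n₀ᵢ = cᵢ+dᵢ (unexposed), nᵢ = n₁ᵢ+n₀ᵢ.
Stratum 1 (≤ High school): n₁ = 361, n₀ = 241, n = 602; a·n₀/n = 24·241/602 = 9.6080; c·n₁/n = 28·361/602 = 16.7907
Stratum 2 (Some college): n₁ = 177, n₀ = 307, n = 484; a·n₀/n = 9·307/484 = 5.7087; c·n₁/n = 59·177/484 = 21.5764
Stratum 3 (≥ Bachelor's): n₁ = 133, n₀ = 407, n = 540; a·n₀/n = 43·407/540 = 32.4093; c·n₁/n = 203·133/540 = 49.9981
RR_MH = (9.6080 + 5.7087 + 32.4093) / (16.7907 + 21.5764 + 49.9981) = 47.7259 / 88.3653 = 0.54010

0.54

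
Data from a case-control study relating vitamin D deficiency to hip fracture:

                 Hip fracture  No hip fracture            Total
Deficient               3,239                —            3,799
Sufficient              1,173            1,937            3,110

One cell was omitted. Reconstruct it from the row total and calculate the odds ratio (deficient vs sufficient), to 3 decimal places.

9.551

The missing cell is in the exposed row: 3799 − 3239 = 560.
So a = 3239, b = 560, c = 1173, d = 1937.
OR = (a·d)/(b·c) = (3239 × 1937) / (560 × 1173) = 6273943 / 656880 = 9.55113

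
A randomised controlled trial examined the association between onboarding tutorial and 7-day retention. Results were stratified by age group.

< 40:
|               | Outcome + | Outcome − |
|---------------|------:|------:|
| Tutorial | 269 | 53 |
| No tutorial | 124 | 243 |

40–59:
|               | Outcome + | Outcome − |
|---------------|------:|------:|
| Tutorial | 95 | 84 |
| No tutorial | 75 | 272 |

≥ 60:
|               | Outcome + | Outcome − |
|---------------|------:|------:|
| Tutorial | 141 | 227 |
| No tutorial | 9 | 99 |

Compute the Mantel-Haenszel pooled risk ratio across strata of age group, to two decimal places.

2.63

RR_MH = Σ(aᵢ·n₀ᵢ/nᵢ) / Σ(cᵢ·n₁ᵢ/nᵢ), with n₁ᵢ = aᵢ+bᵢ (exposed), n₀ᵢ = cᵢ+dᵢ (unexposed), nᵢ = n₁ᵢ+n₀ᵢ.
Stratum 1 (< 40): n₁ = 322, n₀ = 367, n = 689; a·n₀/n = 269·367/689 = 143.2845; c·n₁/n = 124·322/689 = 57.9507
Stratum 2 (40–59): n₁ = 179, n₀ = 347, n = 526; a·n₀/n = 95·347/526 = 62.6711; c·n₁/n = 75·179/526 = 25.5228
Stratum 3 (≥ 60): n₁ = 368, n₀ = 108, n = 476; a·n₀/n = 141·108/476 = 31.9916; c·n₁/n = 9·368/476 = 6.9580
RR_MH = (143.2845 + 62.6711 + 31.9916) / (57.9507 + 25.5228 + 6.9580) = 237.9472 / 90.4315 = 2.63124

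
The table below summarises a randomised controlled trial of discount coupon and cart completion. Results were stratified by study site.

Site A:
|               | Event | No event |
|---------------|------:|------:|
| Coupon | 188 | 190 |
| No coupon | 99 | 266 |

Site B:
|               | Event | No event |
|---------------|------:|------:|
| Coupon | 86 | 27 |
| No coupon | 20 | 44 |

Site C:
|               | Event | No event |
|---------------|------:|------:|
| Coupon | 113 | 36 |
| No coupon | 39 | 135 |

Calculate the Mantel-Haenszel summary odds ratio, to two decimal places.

OR_MH = Σ(aᵢdᵢ/nᵢ) / Σ(bᵢcᵢ/nᵢ), where nᵢ is the stratum total.
Stratum 1 (Site A): n = 743; a·d/n = 188·266/743 = 67.3055; b·c/n = 190·99/743 = 25.3163
Stratum 2 (Site B): n = 177; a·d/n = 86·44/177 = 21.3785; b·c/n = 27·20/177 = 3.0508
Stratum 3 (Site C): n = 323; a·d/n = 113·135/323 = 47.2291; b·c/n = 36·39/323 = 4.3467
OR_MH = (67.3055 + 21.3785 + 47.2291) / (25.3163 + 3.0508 + 4.3467) = 135.9132 / 32.7139 = 4.15460

4.15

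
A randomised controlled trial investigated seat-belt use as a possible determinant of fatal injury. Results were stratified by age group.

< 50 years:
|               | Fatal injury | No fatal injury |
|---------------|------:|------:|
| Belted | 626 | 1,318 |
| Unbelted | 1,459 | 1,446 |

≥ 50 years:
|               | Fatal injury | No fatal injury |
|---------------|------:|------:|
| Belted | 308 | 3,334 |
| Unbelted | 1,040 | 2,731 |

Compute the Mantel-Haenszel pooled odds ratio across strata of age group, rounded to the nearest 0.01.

OR_MH = Σ(aᵢdᵢ/nᵢ) / Σ(bᵢcᵢ/nᵢ), where nᵢ is the stratum total.
Stratum 1 (< 50 years): n = 4849; a·d/n = 626·1446/4849 = 186.6768; b·c/n = 1318·1459/4849 = 396.5688
Stratum 2 (≥ 50 years): n = 7413; a·d/n = 308·2731/7413 = 113.4693; b·c/n = 3334·1040/7413 = 467.7405
OR_MH = (186.6768 + 113.4693) / (396.5688 + 467.7405) = 300.1462 / 864.3092 = 0.34727

0.35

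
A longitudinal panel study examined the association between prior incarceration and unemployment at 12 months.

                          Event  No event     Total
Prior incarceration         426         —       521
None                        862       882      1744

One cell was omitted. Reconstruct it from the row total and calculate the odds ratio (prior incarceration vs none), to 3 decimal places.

The missing cell is in the exposed row: 521 − 426 = 95.
So a = 426, b = 95, c = 862, d = 882.
OR = (a·d)/(b·c) = (426 × 882) / (95 × 862) = 375732 / 81890 = 4.58825

4.588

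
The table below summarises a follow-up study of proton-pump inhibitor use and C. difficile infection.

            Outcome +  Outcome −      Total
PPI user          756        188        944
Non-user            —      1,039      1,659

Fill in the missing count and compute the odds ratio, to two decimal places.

The missing cell is in the unexposed row: 1659 − 1039 = 620.
So a = 756, b = 188, c = 620, d = 1039.
OR = (a·d)/(b·c) = (756 × 1039) / (188 × 620) = 785484 / 116560 = 6.73888

6.74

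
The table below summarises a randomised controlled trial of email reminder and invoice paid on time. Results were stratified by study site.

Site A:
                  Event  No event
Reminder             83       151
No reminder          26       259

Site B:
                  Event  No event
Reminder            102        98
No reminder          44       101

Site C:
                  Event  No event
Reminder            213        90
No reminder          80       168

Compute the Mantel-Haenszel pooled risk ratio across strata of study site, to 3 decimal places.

RR_MH = Σ(aᵢ·n₀ᵢ/nᵢ) / Σ(cᵢ·n₁ᵢ/nᵢ), with n₁ᵢ = aᵢ+bᵢ (exposed), n₀ᵢ = cᵢ+dᵢ (unexposed), nᵢ = n₁ᵢ+n₀ᵢ.
Stratum 1 (Site A): n₁ = 234, n₀ = 285, n = 519; a·n₀/n = 83·285/519 = 45.5780; c·n₁/n = 26·234/519 = 11.7225
Stratum 2 (Site B): n₁ = 200, n₀ = 145, n = 345; a·n₀/n = 102·145/345 = 42.8696; c·n₁/n = 44·200/345 = 25.5072
Stratum 3 (Site C): n₁ = 303, n₀ = 248, n = 551; a·n₀/n = 213·248/551 = 95.8693; c·n₁/n = 80·303/551 = 43.9927
RR_MH = (45.5780 + 42.8696 + 95.8693) / (11.7225 + 25.5072 + 43.9927) = 184.3169 / 81.2225 = 2.26928

2.269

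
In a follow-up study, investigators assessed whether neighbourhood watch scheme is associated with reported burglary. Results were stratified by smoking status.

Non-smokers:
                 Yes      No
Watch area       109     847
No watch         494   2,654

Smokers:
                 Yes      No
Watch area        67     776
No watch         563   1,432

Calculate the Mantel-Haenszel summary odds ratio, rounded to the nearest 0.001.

0.408

OR_MH = Σ(aᵢdᵢ/nᵢ) / Σ(bᵢcᵢ/nᵢ), where nᵢ is the stratum total.
Stratum 1 (Non-smokers): n = 4104; a·d/n = 109·2654/4104 = 70.4888; b·c/n = 847·494/4104 = 101.9537
Stratum 2 (Smokers): n = 2838; a·d/n = 67·1432/2838 = 33.8069; b·c/n = 776·563/2838 = 153.9422
OR_MH = (70.4888 + 33.8069) / (101.9537 + 153.9422) = 104.2957 / 255.8959 = 0.40757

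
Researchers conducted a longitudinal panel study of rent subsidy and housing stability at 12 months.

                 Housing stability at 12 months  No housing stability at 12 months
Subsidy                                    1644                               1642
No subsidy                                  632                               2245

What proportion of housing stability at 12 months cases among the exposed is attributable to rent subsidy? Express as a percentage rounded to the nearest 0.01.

56.09

Cells: a = 1644, b = 1642, c = 632, d = 2245.
Risk in exposed = 1644/3286 = 0.50030; risk in unexposed = 632/2877 = 0.21967.
RR = 0.50030/0.21967 = 2.27749
AR% = (RR − 1)/RR × 100 = (2.27749 − 1)/2.27749 × 100 = 56.0921%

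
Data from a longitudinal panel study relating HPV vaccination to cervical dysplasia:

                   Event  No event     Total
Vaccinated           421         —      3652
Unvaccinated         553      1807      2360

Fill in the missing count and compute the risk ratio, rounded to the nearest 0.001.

The missing cell is in the exposed row: 3652 − 421 = 3231.
So a = 421, b = 3231, c = 553, d = 1807.
RR = [a/(a+b)] / [c/(c+d)] = (421/3652) / (553/2360) = 0.11528/0.23432 = 0.49197

0.492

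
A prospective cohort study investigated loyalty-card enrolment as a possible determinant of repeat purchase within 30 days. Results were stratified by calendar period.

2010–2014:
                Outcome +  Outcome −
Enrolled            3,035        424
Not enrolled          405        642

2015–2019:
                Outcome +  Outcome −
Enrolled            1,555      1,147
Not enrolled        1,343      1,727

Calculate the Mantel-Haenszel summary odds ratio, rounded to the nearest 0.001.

2.943

OR_MH = Σ(aᵢdᵢ/nᵢ) / Σ(bᵢcᵢ/nᵢ), where nᵢ is the stratum total.
Stratum 1 (2010–2014): n = 4506; a·d/n = 3035·642/4506 = 432.4168; b·c/n = 424·405/4506 = 38.1092
Stratum 2 (2015–2019): n = 5772; a·d/n = 1555·1727/5772 = 465.2607; b·c/n = 1147·1343/5772 = 266.8782
OR_MH = (432.4168 + 465.2607) / (38.1092 + 266.8782) = 897.6775 / 304.9874 = 2.94333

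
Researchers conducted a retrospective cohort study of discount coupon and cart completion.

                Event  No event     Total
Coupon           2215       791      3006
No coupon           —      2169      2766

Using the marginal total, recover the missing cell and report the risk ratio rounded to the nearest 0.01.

3.41

The missing cell is in the unexposed row: 2766 − 2169 = 597.
So a = 2215, b = 791, c = 597, d = 2169.
RR = [a/(a+b)] / [c/(c+d)] = (2215/3006) / (597/2766) = 0.73686/0.21584 = 3.41399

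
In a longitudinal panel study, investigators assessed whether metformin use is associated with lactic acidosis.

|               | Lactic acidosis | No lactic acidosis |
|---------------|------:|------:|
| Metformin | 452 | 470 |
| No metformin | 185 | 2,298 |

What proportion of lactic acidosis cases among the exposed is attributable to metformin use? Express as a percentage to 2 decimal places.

84.80

Cells: a = 452, b = 470, c = 185, d = 2298.
Risk in exposed = 452/922 = 0.49024; risk in unexposed = 185/2483 = 0.07451.
RR = 0.49024/0.07451 = 6.57980
AR% = (RR − 1)/RR × 100 = (6.57980 − 1)/6.57980 × 100 = 84.8020%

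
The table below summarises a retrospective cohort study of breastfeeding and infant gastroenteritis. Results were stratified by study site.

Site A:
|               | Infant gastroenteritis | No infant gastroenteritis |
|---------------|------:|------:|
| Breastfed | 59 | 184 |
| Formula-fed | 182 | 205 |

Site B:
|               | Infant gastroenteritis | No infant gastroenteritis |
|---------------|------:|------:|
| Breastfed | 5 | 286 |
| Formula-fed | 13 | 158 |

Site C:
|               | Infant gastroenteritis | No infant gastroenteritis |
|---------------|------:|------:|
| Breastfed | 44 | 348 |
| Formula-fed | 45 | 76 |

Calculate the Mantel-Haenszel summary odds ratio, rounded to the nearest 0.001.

OR_MH = Σ(aᵢdᵢ/nᵢ) / Σ(bᵢcᵢ/nᵢ), where nᵢ is the stratum total.
Stratum 1 (Site A): n = 630; a·d/n = 59·205/630 = 19.1984; b·c/n = 184·182/630 = 53.1556
Stratum 2 (Site B): n = 462; a·d/n = 5·158/462 = 1.7100; b·c/n = 286·13/462 = 8.0476
Stratum 3 (Site C): n = 513; a·d/n = 44·76/513 = 6.5185; b·c/n = 348·45/513 = 30.5263
OR_MH = (19.1984 + 1.7100 + 6.5185) / (53.1556 + 8.0476 + 30.5263) = 27.4269 / 91.7295 = 0.29900

0.299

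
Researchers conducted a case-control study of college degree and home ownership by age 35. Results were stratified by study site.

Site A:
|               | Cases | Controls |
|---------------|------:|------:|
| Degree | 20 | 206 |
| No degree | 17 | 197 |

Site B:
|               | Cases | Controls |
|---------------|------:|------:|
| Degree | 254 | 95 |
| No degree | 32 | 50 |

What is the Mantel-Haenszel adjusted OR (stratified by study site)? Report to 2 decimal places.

2.56

OR_MH = Σ(aᵢdᵢ/nᵢ) / Σ(bᵢcᵢ/nᵢ), where nᵢ is the stratum total.
Stratum 1 (Site A): n = 440; a·d/n = 20·197/440 = 8.9545; b·c/n = 206·17/440 = 7.9591
Stratum 2 (Site B): n = 431; a·d/n = 254·50/431 = 29.4664; b·c/n = 95·32/431 = 7.0534
OR_MH = (8.9545 + 29.4664) / (7.9591 + 7.0534) = 38.4209 / 15.0125 = 2.55927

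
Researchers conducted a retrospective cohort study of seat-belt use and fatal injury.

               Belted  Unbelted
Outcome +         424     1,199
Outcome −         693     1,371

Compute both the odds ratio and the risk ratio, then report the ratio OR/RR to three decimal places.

Reading the table with exposure as columns: a = 424 (Belted, case), b = 693 (Belted, non-case), c = 1199 (Unbelted, case), d = 1371.
OR = (424·1371)/(693·1199) = 581304/830907 = 0.69960
Risk in exposed = 424/1117 = 0.37959; risk in unexposed = 1199/2570 = 0.46654; RR = 0.81363
OR/RR = 0.69960 / 0.81363 = 0.85985
The outcome is not rare, so the OR lies further from 1 than the RR.

0.860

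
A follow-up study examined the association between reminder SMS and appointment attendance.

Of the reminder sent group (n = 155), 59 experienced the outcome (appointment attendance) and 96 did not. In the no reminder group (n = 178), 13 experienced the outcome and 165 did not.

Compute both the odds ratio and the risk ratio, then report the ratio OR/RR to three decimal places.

From the description: a = 59, b = 96, c = 13, d = 165.
OR = (59·165)/(96·13) = 9735/1248 = 7.80048
Risk in exposed = 59/155 = 0.38065; risk in unexposed = 13/178 = 0.07303; RR = 5.21191
OR/RR = 7.80048 / 5.21191 = 1.49666
The outcome is not rare, so the OR lies further from 1 than the RR.

1.497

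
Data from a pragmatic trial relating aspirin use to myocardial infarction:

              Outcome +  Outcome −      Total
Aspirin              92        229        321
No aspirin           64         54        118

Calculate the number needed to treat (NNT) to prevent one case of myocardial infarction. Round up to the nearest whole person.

Risk in treated group = 92/321 = 0.28660; risk in control = 64/118 = 0.54237.
Absolute risk reduction = 0.54237 − 0.28660 = 0.25577
NNT = 1 / ARR = 1 / 0.25577 = 3.910 → round up → 4

4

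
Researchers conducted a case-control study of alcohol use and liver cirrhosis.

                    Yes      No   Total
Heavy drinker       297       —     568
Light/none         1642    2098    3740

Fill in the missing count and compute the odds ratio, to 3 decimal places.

1.400

The missing cell is in the exposed row: 568 − 297 = 271.
So a = 297, b = 271, c = 1642, d = 2098.
OR = (a·d)/(b·c) = (297 × 2098) / (271 × 1642) = 623106 / 444982 = 1.40029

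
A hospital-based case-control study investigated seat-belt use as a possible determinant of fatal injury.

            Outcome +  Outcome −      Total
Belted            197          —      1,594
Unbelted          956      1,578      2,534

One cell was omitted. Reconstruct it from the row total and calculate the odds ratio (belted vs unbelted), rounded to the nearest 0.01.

The missing cell is in the exposed row: 1594 − 197 = 1397.
So a = 197, b = 1397, c = 956, d = 1578.
OR = (a·d)/(b·c) = (197 × 1578) / (1397 × 956) = 310866 / 1335532 = 0.23277

0.23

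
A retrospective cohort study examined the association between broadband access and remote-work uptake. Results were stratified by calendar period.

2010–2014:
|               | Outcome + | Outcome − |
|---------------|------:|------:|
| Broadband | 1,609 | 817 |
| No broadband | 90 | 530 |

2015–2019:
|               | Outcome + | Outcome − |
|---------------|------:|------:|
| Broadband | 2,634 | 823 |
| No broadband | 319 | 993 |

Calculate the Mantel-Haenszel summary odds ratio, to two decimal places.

10.46

OR_MH = Σ(aᵢdᵢ/nᵢ) / Σ(bᵢcᵢ/nᵢ), where nᵢ is the stratum total.
Stratum 1 (2010–2014): n = 3046; a·d/n = 1609·530/3046 = 279.9639; b·c/n = 817·90/3046 = 24.1399
Stratum 2 (2015–2019): n = 4769; a·d/n = 2634·993/4769 = 548.4508; b·c/n = 823·319/4769 = 55.0507
OR_MH = (279.9639 + 548.4508) / (24.1399 + 55.0507) = 828.4147 / 79.1906 = 10.46102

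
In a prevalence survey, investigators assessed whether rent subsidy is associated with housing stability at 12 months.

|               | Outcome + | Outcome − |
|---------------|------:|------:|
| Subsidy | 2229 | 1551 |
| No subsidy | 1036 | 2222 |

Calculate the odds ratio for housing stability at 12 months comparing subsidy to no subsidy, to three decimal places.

Cells: a = 2229, b = 1551, c = 1036, d = 2222.
OR = (a·d)/(b·c) = (2229 × 2222) / (1551 × 1036) = 4952838 / 1606836 = 3.08235
The odds of housing stability at 12 months are about 3.08 times as high in the subsidy group.

3.082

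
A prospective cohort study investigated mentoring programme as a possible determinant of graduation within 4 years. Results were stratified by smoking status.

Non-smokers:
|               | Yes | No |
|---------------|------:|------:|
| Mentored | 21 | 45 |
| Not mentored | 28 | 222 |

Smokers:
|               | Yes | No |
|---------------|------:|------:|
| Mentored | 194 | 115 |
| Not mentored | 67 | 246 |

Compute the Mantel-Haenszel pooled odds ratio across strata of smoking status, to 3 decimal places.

OR_MH = Σ(aᵢdᵢ/nᵢ) / Σ(bᵢcᵢ/nᵢ), where nᵢ is the stratum total.
Stratum 1 (Non-smokers): n = 316; a·d/n = 21·222/316 = 14.7532; b·c/n = 45·28/316 = 3.9873
Stratum 2 (Smokers): n = 622; a·d/n = 194·246/622 = 76.7267; b·c/n = 115·67/622 = 12.3875
OR_MH = (14.7532 + 76.7267) / (3.9873 + 12.3875) = 91.4799 / 16.3748 = 5.58662

5.587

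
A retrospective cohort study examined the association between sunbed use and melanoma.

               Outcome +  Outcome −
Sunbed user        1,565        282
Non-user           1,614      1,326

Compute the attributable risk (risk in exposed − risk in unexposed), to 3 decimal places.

Cells: a = 1565, b = 282, c = 1614, d = 1326.
Risk in exposed = 1565/1847 = 0.847320; risk in unexposed = 1614/2940 = 0.548980.
Risk difference = 0.847320 − 0.548980 = 0.298340

0.298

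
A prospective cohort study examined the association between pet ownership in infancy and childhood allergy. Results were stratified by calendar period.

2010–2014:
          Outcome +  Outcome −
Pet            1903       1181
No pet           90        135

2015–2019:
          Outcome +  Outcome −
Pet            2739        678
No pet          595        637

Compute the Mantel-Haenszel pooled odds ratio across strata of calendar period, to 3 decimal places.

3.810

OR_MH = Σ(aᵢdᵢ/nᵢ) / Σ(bᵢcᵢ/nᵢ), where nᵢ is the stratum total.
Stratum 1 (2010–2014): n = 3309; a·d/n = 1903·135/3309 = 77.6383; b·c/n = 1181·90/3309 = 32.1215
Stratum 2 (2015–2019): n = 4649; a·d/n = 2739·637/4649 = 375.2943; b·c/n = 678·595/4649 = 86.7735
OR_MH = (77.6383 + 375.2943) / (32.1215 + 86.7735) = 452.9325 / 118.8950 = 3.80952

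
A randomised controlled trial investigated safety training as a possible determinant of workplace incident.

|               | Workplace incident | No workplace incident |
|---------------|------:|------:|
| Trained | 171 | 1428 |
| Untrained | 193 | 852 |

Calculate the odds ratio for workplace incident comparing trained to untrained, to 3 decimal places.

0.529

Cells: a = 171, b = 1428, c = 193, d = 852.
OR = (a·d)/(b·c) = (171 × 852) / (1428 × 193) = 145692 / 275604 = 0.52863
Exposure is associated with lower odds of workplace incident (OR = 0.53 < 1).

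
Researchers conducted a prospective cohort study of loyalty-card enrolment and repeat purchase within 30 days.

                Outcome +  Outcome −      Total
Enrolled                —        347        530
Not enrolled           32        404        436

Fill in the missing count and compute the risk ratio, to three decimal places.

The missing cell is in the exposed row: 530 − 347 = 183.
So a = 183, b = 347, c = 32, d = 404.
RR = [a/(a+b)] / [c/(c+d)] = (183/530) / (32/436) = 0.34528/0.07339 = 4.70448

4.704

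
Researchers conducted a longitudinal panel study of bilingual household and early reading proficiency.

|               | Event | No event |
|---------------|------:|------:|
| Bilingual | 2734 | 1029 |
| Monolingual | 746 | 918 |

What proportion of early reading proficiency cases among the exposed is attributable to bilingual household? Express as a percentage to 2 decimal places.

38.29

Cells: a = 2734, b = 1029, c = 746, d = 918.
Risk in exposed = 2734/3763 = 0.72655; risk in unexposed = 746/1664 = 0.44832.
RR = 0.72655/0.44832 = 1.62061
AR% = (RR − 1)/RR × 100 = (1.62061 − 1)/1.62061 × 100 = 38.2949%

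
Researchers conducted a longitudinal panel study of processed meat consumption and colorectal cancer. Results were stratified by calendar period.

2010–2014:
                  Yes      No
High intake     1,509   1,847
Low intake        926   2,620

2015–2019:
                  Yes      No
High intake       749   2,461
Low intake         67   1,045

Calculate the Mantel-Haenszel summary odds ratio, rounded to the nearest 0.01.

2.64

OR_MH = Σ(aᵢdᵢ/nᵢ) / Σ(bᵢcᵢ/nᵢ), where nᵢ is the stratum total.
Stratum 1 (2010–2014): n = 6902; a·d/n = 1509·2620/6902 = 572.8166; b·c/n = 1847·926/6902 = 247.8009
Stratum 2 (2015–2019): n = 4322; a·d/n = 749·1045/4322 = 181.0979; b·c/n = 2461·67/4322 = 38.1506
OR_MH = (572.8166 + 181.0979) / (247.8009 + 38.1506) = 753.9144 / 285.9516 = 2.63651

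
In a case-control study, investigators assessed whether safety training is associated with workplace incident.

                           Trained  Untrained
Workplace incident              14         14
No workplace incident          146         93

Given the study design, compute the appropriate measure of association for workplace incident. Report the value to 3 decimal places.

0.637

Reading the table with exposure as columns: a = 14 (Trained, case), b = 146 (Trained, non-case), c = 14 (Untrained, case), d = 93.
This is a case-control study: participants were sampled on outcome status, so risks in the source population cannot be estimated directly — relative risk is not valid here. The odds ratio is the appropriate measure.
OR = (a·d)/(b·c) = (14 × 93) / (146 × 14) = 1302 / 2044 = 0.63699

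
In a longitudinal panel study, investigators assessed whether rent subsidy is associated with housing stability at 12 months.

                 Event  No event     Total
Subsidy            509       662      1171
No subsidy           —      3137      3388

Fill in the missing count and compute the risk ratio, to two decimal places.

The missing cell is in the unexposed row: 3388 − 3137 = 251.
So a = 509, b = 662, c = 251, d = 3137.
RR = [a/(a+b)] / [c/(c+d)] = (509/1171) / (251/3388) = 0.43467/0.07409 = 5.86720

5.87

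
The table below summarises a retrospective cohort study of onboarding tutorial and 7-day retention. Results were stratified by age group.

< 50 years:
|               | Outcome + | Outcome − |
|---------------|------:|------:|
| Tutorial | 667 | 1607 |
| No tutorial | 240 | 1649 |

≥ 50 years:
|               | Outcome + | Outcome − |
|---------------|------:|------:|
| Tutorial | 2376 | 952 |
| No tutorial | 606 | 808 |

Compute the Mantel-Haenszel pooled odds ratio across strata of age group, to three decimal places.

3.122

OR_MH = Σ(aᵢdᵢ/nᵢ) / Σ(bᵢcᵢ/nᵢ), where nᵢ is the stratum total.
Stratum 1 (< 50 years): n = 4163; a·d/n = 667·1649/4163 = 264.2044; b·c/n = 1607·240/4163 = 92.6447
Stratum 2 (≥ 50 years): n = 4742; a·d/n = 2376·808/4742 = 404.8520; b·c/n = 952·606/4742 = 121.6601
OR_MH = (264.2044 + 404.8520) / (92.6447 + 121.6601) = 669.0564 / 214.3048 = 3.12199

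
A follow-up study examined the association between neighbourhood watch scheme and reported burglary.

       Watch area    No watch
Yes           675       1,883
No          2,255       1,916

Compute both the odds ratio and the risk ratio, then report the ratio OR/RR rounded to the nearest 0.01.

0.66

Reading the table with exposure as columns: a = 675 (Watch area, case), b = 2255 (Watch area, non-case), c = 1883 (No watch, case), d = 1916.
OR = (675·1916)/(2255·1883) = 1293300/4246165 = 0.30458
Risk in exposed = 675/2930 = 0.23038; risk in unexposed = 1883/3799 = 0.49566; RR = 0.46479
OR/RR = 0.30458 / 0.46479 = 0.65531
The outcome is not rare, so the OR lies further from 1 than the RR.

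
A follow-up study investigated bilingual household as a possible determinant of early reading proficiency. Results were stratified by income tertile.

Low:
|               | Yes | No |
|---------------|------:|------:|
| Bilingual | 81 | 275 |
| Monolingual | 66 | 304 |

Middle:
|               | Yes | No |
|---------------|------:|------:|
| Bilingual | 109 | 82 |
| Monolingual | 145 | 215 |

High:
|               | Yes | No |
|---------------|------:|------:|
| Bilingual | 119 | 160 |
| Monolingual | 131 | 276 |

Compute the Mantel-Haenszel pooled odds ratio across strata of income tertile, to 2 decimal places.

1.61

OR_MH = Σ(aᵢdᵢ/nᵢ) / Σ(bᵢcᵢ/nᵢ), where nᵢ is the stratum total.
Stratum 1 (Low): n = 726; a·d/n = 81·304/726 = 33.9174; b·c/n = 275·66/726 = 25.0000
Stratum 2 (Middle): n = 551; a·d/n = 109·215/551 = 42.5318; b·c/n = 82·145/551 = 21.5789
Stratum 3 (High): n = 686; a·d/n = 119·276/686 = 47.8776; b·c/n = 160·131/686 = 30.5539
OR_MH = (33.9174 + 42.5318 + 47.8776) / (25.0000 + 21.5789 + 30.5539) = 124.3267 / 77.1329 = 1.61185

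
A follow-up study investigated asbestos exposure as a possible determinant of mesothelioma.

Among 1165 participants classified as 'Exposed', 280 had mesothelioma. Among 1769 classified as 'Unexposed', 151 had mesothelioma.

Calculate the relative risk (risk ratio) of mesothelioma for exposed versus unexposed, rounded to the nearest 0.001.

2.816

From the description: a = 280, b = 885, c = 151, d = 1618.
Risk in exposed = 280/1165 = 0.24034; risk in unexposed = 151/1769 = 0.08536.
RR = 0.24034 / 0.08536 = 2.81568
The risk among the exposed is 2.82 times that among the unexposed.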